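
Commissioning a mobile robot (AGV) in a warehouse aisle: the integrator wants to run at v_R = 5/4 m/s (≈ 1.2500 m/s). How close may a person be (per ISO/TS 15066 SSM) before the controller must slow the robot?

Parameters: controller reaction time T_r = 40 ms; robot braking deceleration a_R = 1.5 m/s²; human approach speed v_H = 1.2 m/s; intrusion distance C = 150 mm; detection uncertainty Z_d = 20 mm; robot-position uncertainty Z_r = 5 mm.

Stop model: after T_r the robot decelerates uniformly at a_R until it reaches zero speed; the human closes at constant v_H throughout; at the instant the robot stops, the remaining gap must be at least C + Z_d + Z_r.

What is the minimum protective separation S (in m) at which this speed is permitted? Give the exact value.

S_min = 10763/6000 m = 1.7938 m

stop time T_s = (5/4)/(3/2) = 0.8333 s
reaction-phase robot travel = 1.2500·0.0400 = 0.0500 m
braking distance = 1.2500²/(2·1.5000) = 0.5208 m
human closes 1.2000·0.8733 = 1.0480 m
margins: 0.1500+0.0200+0.0050 = 0.1750 m
S_min ≈ 0.0500+0.5208+1.0480+0.1750  ⇒  S_min = 10763/6000 m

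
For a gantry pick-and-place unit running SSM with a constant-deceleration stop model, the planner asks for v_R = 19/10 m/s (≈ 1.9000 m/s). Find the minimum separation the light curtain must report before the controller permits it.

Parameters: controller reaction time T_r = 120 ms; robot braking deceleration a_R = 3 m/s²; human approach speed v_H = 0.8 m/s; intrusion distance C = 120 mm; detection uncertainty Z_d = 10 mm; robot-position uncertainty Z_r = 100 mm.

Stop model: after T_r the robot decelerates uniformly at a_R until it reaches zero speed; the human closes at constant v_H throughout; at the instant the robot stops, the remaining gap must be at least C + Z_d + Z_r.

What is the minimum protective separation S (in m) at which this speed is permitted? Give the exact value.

S_min = 4987/3000 m = 1.6623 m

T_s = v_R/a_R = (19/10)/3 = 0.6333 s
robot covers v_R·T_r = 1.9000·0.1200 = 0.2280 m before braking
robot under decel: 1.9000²/(2·3.0000) = 0.6017 m
person approaches 0.8000·(0.1200+0.6333) = 0.6027 m
C+Z_d+Z_r = 0.1200+0.0100+0.1000 = 0.2300 m
S_min ≈ 0.2280+0.6017+0.6027+0.2300  ⇒  S_min = 4987/3000 m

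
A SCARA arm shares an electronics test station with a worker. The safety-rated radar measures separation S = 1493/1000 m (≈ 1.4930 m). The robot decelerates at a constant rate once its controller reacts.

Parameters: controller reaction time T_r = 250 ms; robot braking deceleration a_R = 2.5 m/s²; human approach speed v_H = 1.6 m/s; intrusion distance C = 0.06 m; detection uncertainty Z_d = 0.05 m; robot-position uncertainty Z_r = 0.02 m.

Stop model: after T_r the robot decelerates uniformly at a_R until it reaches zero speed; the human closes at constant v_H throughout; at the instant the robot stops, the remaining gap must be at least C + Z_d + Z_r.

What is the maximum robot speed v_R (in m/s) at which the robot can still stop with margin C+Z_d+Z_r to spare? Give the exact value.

at the boundary: (1/5)·v² + (89/100)·v + (-963/1000) = 0
  disc = (89/100)² − 4·(1/5)·(-963/1000) = 25/16 ; √disc = 5/4
  v_R = (−(89/100) + 5/4) / (2·(1/5)) = 9/10 m/s
check:
T_s = v_R/a_R = (9/10)/(5/2) = 0.3600 s
robot covers v_R·T_r = 0.9000·0.2500 = 0.2250 m before braking
braking distance = 0.9000²/(2·2.5000) = 0.1620 m
person approaches 1.6000·(0.2500+0.3600) = 0.9760 m
margins: 0.0600+0.0500+0.0200 = 0.1300 m
sum ≈ 0.2250+0.1620+0.9760+0.1300 ≈ 1.4930 m = S ✓

v_R_max = 9/10 m/s = 0.9000 m/s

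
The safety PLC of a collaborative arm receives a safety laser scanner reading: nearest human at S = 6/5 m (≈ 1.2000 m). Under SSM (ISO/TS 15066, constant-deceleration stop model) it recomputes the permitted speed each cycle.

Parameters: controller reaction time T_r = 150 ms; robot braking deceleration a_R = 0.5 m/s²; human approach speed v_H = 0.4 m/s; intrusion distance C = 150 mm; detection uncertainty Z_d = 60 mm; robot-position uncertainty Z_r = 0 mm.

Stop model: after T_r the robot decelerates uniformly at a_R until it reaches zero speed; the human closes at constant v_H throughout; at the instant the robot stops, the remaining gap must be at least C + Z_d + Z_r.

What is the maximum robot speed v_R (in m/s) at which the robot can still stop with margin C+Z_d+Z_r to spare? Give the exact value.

at the boundary: (1)·v² + (19/20)·v + (-93/100) = 0
  disc = (19/20)² − 4·(1)·(-93/100) = 1849/400 ; √disc = 43/20
  v_R = (−(19/20) + 43/20) / (2·(1)) = 3/5 m/s
check:
T_s = v_R/a_R = (3/5)/(1/2) = 1.2000 s
reaction-phase robot travel = 0.6000·0.1500 = 0.0900 m
braking distance = 0.6000²/(2·0.5000) = 0.3600 m
human closes 0.4000·1.3500 = 0.5400 m
margins: 0.1500+0.0600+0.0000 = 0.2100 m
sum ≈ 0.0900+0.3600+0.5400+0.2100 ≈ 1.2000 m = S ✓

v_R_max = 3/5 m/s = 0.6000 m/s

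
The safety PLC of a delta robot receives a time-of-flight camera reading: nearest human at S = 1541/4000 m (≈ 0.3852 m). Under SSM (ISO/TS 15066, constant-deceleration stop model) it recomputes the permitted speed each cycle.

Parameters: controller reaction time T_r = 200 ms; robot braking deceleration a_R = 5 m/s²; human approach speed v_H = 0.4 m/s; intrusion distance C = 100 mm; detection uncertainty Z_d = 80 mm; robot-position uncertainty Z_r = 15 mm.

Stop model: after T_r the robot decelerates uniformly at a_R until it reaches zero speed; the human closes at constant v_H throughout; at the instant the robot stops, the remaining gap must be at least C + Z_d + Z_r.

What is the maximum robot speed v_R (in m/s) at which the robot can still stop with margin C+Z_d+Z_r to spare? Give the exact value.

v_R_max = 7/20 m/s = 0.3500 m/s

at the boundary: (1/10)·v² + (7/25)·v + (-441/4000) = 0
  disc = (7/25)² − 4·(1/10)·(-441/4000) = 49/400 ; √disc = 7/20
  v_R = (−(7/25) + 7/20) / (2·(1/10)) = 7/20 m/s
check:
braking lasts T_s = (7/20)/5 = 0.0700 s
robot in T_r: 0.3500·0.2000 = 0.0700 m
robot under decel: 0.3500²/(2·5.0000) = 0.0123 m
person approaches 0.4000·(0.2000+0.0700) = 0.1080 m
margins: 0.1000+0.0800+0.0150 = 0.1950 m
sum ≈ 0.0700+0.0123+0.1080+0.1950 ≈ 0.3852 m = S ✓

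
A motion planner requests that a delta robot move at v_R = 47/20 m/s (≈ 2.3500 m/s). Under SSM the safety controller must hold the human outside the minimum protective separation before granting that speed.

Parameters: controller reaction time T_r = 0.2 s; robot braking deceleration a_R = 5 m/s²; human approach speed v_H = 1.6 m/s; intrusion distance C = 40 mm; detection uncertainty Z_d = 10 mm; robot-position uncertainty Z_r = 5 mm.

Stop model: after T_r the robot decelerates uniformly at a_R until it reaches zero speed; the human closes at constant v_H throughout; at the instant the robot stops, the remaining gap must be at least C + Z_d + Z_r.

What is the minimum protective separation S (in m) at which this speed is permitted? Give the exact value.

S_min = 8597/4000 m = 2.1492 m

T_s = v_R/a_R = (47/20)/5 = 0.4700 s
reaction-phase robot travel = 2.3500·0.2000 = 0.4700 m
braking distance = 2.3500²/(2·5.0000) = 0.5523 m
human over T_r+T_s: 1.6000·(0.2000+0.4700) = 1.0720 m
residual clearance needed = 0.0400+0.0100+0.0050 = 0.0550 m
S_min ≈ 0.4700+0.5523+1.0720+0.0550  ⇒  S_min = 8597/4000 m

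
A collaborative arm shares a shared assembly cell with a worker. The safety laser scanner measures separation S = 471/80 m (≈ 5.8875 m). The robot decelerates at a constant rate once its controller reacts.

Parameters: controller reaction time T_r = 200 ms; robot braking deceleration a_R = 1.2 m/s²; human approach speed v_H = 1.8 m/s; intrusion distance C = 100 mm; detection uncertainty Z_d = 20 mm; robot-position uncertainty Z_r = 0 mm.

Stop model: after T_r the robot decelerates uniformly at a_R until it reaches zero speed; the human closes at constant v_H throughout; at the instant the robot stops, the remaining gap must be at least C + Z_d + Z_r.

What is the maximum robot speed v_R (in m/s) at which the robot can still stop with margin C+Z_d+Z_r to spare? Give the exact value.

v_R_max = 21/10 m/s = 2.1000 m/s

at the boundary: (5/12)·v² + (17/10)·v + (-2163/400) = 0
  disc = (17/10)² − 4·(5/12)·(-2163/400) = 4761/400 ; √disc = 69/20
  v_R = (−(17/10) + 69/20) / (2·(5/12)) = 21/10 m/s
check:
braking lasts T_s = (21/10)/(6/5) = 1.7500 s
reaction-phase robot travel = 2.1000·0.2000 = 0.4200 m
braking distance = 2.1000²/(2·1.2000) = 1.8375 m
human over T_r+T_s: 1.8000·(0.2000+1.7500) = 3.5100 m
margins: 0.1000+0.0200+0.0000 = 0.1200 m
sum ≈ 0.4200+1.8375+3.5100+0.1200 ≈ 5.8875 m = S ✓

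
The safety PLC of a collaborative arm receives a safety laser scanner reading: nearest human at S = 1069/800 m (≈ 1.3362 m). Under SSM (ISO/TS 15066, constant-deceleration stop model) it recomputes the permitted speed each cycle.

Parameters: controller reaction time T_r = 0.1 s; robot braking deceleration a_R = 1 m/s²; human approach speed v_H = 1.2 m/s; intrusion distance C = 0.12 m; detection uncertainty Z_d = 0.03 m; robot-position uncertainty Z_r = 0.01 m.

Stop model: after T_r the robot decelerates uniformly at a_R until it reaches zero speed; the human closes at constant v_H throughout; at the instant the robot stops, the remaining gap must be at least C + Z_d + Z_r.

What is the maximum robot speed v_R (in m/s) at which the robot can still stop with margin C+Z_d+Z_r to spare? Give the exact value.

v_R_max = 13/20 m/s = 0.6500 m/s

at the boundary: (1/2)·v² + (13/10)·v + (-169/160) = 0
  disc = (13/10)² − 4·(1/2)·(-169/160) = 1521/400 ; √disc = 39/20
  v_R = (−(13/10) + 39/20) / (2·(1/2)) = 13/20 m/s
check:
braking lasts T_s = (13/20)/1 = 0.6500 s
robot covers v_R·T_r = 0.6500·0.1000 = 0.0650 m before braking
robot covers 0.6500·0.6500 − ½·1.0000·0.6500² = 0.2112 m while stopping
person approaches 1.2000·(0.1000+0.6500) = 0.9000 m
C+Z_d+Z_r = 0.1200+0.0300+0.0100 = 0.1600 m
sum ≈ 0.0650+0.2112+0.9000+0.1600 ≈ 1.3362 m = S ✓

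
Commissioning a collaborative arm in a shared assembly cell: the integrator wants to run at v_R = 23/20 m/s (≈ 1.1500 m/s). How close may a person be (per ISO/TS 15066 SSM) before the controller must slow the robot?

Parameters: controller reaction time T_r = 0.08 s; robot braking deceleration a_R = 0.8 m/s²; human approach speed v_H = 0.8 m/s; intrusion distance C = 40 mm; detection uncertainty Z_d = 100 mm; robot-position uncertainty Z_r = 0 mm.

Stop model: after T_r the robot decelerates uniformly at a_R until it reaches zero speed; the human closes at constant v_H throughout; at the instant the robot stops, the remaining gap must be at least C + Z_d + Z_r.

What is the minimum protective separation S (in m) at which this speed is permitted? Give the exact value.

T_s = v_R/a_R = (23/20)/(4/5) = 1.4375 s
reaction-phase robot travel = 1.1500·0.0800 = 0.0920 m
robot under decel: 1.1500²/(2·0.8000) = 0.8266 m
person approaches 0.8000·(0.0800+1.4375) = 1.2140 m
margins: 0.0400+0.1000+0.0000 = 0.1400 m
S_min ≈ 0.0920+0.8266+1.2140+0.1400  ⇒  S_min = 36361/16000 m

S_min = 36361/16000 m = 2.2726 m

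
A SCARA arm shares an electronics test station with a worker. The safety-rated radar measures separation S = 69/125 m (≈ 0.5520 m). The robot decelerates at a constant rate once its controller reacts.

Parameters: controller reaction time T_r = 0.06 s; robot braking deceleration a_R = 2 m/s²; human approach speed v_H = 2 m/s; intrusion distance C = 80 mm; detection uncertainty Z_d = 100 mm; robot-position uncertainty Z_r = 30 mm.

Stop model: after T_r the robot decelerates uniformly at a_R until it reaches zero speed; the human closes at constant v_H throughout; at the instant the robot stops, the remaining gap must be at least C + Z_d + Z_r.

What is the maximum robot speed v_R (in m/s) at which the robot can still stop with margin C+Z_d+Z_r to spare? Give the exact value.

v_R_max = 1/5 m/s = 0.2000 m/s

collect terms ⇒ (1/4)·v_R² + (53/50)·v_R + (-111/500) = 0
  disc = (53/50)² − 4·(1/4)·(-111/500) = 841/625 ; √disc = 29/25
  v_R = (−(53/50) + 29/25) / (2·(1/4)) = 1/5 m/s
check:
stop time T_s = (1/5)/2 = 0.1000 s
robot in T_r: 0.2000·0.0600 = 0.0120 m
robot covers 0.2000·0.1000 − ½·2.0000·0.1000² = 0.0100 m while stopping
human closes 2.0000·0.1600 = 0.3200 m
margins: 0.0800+0.1000+0.0300 = 0.2100 m
sum ≈ 0.0120+0.0100+0.3200+0.2100 ≈ 0.5520 m = S ✓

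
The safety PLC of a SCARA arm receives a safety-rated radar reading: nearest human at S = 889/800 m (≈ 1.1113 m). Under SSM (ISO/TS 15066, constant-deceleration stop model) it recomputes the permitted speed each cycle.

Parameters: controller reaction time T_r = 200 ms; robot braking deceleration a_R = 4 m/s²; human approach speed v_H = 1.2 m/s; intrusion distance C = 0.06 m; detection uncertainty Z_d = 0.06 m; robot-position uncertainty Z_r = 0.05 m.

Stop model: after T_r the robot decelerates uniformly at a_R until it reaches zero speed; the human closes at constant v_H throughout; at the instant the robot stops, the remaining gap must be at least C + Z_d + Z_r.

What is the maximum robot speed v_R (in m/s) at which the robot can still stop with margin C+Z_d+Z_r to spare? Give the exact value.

at the boundary: (1/8)·v² + (1/2)·v + (-561/800) = 0
  disc = (1/2)² − 4·(1/8)·(-561/800) = 961/1600 ; √disc = 31/40
  v_R = (−(1/2) + 31/40) / (2·(1/8)) = 11/10 m/s
check:
T_s = v_R/a_R = (11/10)/4 = 0.2750 s
robot in T_r: 1.1000·0.2000 = 0.2200 m
braking distance = 1.1000²/(2·4.0000) = 0.1512 m
human closes 1.2000·0.4750 = 0.5700 m
C+Z_d+Z_r = 0.0600+0.0600+0.0500 = 0.1700 m
sum ≈ 0.2200+0.1512+0.5700+0.1700 ≈ 1.1113 m = S ✓

v_R_max = 11/10 m/s = 1.1000 m/s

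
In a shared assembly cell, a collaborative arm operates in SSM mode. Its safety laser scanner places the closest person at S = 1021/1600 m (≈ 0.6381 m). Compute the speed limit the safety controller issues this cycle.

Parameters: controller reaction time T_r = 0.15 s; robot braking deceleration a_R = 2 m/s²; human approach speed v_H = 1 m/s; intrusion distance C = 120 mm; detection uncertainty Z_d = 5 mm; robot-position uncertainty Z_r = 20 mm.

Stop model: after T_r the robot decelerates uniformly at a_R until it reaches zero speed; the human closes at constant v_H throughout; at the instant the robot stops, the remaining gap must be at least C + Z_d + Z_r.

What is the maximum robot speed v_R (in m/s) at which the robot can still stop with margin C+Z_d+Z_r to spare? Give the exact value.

v_R_max = 9/20 m/s = 0.4500 m/s

quadratic (1/4)·v² + (13/20)·v + (-549/1600) = 0
  disc = (13/20)² − 4·(1/4)·(-549/1600) = 49/64 ; √disc = 7/8
  v_R = (−(13/20) + 7/8) / (2·(1/4)) = 9/20 m/s
check:
T_s = v_R/a_R = (9/20)/2 = 0.2250 s
reaction-phase robot travel = 0.4500·0.1500 = 0.0675 m
braking distance = 0.4500²/(2·2.0000) = 0.0506 m
human over T_r+T_s: 1.0000·(0.1500+0.2250) = 0.3750 m
C+Z_d+Z_r = 0.1200+0.0050+0.0200 = 0.1450 m
sum ≈ 0.0675+0.0506+0.3750+0.1450 ≈ 0.6381 m = S ✓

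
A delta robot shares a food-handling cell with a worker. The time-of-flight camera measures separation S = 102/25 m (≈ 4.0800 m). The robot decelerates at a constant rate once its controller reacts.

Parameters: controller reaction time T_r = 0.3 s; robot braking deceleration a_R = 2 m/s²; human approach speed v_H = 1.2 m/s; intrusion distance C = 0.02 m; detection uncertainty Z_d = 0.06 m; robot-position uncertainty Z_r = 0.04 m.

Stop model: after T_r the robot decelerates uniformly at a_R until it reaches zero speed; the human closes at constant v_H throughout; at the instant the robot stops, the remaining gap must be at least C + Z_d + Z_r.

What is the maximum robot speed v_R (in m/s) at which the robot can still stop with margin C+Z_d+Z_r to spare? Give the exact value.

v_R_max = 12/5 m/s = 2.4000 m/s

collect terms ⇒ (1/4)·v_R² + (9/10)·v_R + (-18/5) = 0
  disc = (9/10)² − 4·(1/4)·(-18/5) = 441/100 ; √disc = 21/10
  v_R = (−(9/10) + 21/10) / (2·(1/4)) = 12/5 m/s
check:
T_s = v_R/a_R = (12/5)/2 = 1.2000 s
robot covers v_R·T_r = 2.4000·0.3000 = 0.7200 m before braking
braking distance = 2.4000²/(2·2.0000) = 1.4400 m
human closes 1.2000·1.5000 = 1.8000 m
residual clearance needed = 0.0200+0.0600+0.0400 = 0.1200 m
sum ≈ 0.7200+1.4400+1.8000+0.1200 ≈ 4.0800 m = S ✓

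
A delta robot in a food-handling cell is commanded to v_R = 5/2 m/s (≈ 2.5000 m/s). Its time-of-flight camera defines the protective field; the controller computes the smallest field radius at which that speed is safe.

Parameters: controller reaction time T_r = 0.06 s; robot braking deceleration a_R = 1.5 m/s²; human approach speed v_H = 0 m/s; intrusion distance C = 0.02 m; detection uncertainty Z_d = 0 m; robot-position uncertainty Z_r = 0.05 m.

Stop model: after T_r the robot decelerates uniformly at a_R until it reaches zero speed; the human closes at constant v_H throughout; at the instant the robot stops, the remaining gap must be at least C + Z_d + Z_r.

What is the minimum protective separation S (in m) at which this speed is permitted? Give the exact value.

T_s = v_R/a_R = (5/2)/(3/2) = 1.6667 s
robot covers v_R·T_r = 2.5000·0.0600 = 0.1500 m before braking
braking distance = 2.5000²/(2·1.5000) = 2.0833 m
human over T_r+T_s: 0.0000·(0.0600+1.6667) = 0.0000 m
C+Z_d+Z_r = 0.0200+0.0000+0.0500 = 0.0700 m
S_min ≈ 0.1500+2.0833+0.0000+0.0700  ⇒  S_min = 691/300 m

S_min = 691/300 m = 2.3033 m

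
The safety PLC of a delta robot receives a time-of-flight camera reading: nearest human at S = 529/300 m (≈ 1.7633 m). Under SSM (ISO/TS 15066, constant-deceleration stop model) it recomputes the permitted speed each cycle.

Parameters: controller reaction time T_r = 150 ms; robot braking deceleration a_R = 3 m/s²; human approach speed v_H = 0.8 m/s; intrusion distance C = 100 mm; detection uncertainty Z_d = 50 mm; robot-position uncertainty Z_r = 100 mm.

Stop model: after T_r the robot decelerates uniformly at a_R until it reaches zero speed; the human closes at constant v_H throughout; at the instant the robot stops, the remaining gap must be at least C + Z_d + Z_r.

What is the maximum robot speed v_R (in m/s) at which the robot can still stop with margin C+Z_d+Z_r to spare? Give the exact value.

v_R_max = 19/10 m/s = 1.9000 m/s

collect terms ⇒ (1/6)·v_R² + (5/12)·v_R + (-209/150) = 0
  disc = (5/12)² − 4·(1/6)·(-209/150) = 441/400 ; √disc = 21/20
  v_R = (−(5/12) + 21/20) / (2·(1/6)) = 19/10 m/s
check:
T_s = v_R/a_R = (19/10)/3 = 0.6333 s
robot covers v_R·T_r = 1.9000·0.1500 = 0.2850 m before braking
braking distance = 1.9000²/(2·3.0000) = 0.6017 m
human closes 0.8000·0.7833 = 0.6267 m
residual clearance needed = 0.1000+0.0500+0.1000 = 0.2500 m
sum ≈ 0.2850+0.6017+0.6267+0.2500 ≈ 1.7633 m = S ✓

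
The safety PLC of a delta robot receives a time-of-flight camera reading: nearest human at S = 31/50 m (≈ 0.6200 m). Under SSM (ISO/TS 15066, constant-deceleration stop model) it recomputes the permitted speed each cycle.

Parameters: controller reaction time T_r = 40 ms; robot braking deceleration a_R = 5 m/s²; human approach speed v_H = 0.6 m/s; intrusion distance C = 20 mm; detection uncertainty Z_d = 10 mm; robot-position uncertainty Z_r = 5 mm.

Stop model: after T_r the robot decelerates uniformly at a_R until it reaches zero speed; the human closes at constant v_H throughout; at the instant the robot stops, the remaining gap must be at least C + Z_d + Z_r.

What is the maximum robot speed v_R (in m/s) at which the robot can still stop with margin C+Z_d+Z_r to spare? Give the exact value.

at the boundary: (1/10)·v² + (4/25)·v + (-561/1000) = 0
  disc = (4/25)² − 4·(1/10)·(-561/1000) = 1/4 ; √disc = 1/2
  v_R = (−(4/25) + 1/2) / (2·(1/10)) = 17/10 m/s
check:
braking lasts T_s = (17/10)/5 = 0.3400 s
reaction-phase robot travel = 1.7000·0.0400 = 0.0680 m
robot under decel: 1.7000²/(2·5.0000) = 0.2890 m
human closes 0.6000·0.3800 = 0.2280 m
C+Z_d+Z_r = 0.0200+0.0100+0.0050 = 0.0350 m
sum ≈ 0.0680+0.2890+0.2280+0.0350 ≈ 0.6200 m = S ✓

v_R_max = 17/10 m/s = 1.7000 m/s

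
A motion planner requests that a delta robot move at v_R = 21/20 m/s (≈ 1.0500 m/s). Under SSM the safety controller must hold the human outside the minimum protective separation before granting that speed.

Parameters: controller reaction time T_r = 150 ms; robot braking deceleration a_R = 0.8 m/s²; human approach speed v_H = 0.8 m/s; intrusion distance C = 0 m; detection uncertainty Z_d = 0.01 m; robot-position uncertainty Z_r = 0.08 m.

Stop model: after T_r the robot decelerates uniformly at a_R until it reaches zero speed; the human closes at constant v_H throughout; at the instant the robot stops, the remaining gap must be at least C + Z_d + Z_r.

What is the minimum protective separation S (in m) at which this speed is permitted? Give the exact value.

S_min = 6741/3200 m = 2.1066 m

stop time T_s = (21/20)/(4/5) = 1.3125 s
robot in T_r: 1.0500·0.1500 = 0.1575 m
robot covers 1.0500·1.3125 − ½·0.8000·1.3125² = 0.6891 m while stopping
person approaches 0.8000·(0.1500+1.3125) = 1.1700 m
margins: 0.0000+0.0100+0.0800 = 0.0900 m
S_min ≈ 0.1575+0.6891+1.1700+0.0900  ⇒  S_min = 6741/3200 m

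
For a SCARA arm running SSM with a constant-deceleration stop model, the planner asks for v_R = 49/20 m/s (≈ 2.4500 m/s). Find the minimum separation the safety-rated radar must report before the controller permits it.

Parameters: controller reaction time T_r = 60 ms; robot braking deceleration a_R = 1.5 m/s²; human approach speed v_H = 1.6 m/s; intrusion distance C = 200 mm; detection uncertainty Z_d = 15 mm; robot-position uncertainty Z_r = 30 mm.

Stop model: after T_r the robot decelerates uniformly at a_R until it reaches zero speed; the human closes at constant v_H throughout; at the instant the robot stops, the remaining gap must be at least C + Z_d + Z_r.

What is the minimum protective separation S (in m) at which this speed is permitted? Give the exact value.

braking lasts T_s = (49/20)/(3/2) = 1.6333 s
robot in T_r: 2.4500·0.0600 = 0.1470 m
braking distance = 2.4500²/(2·1.5000) = 2.0008 m
person approaches 1.6000·(0.0600+1.6333) = 2.7093 m
margins: 0.2000+0.0150+0.0300 = 0.2450 m
S_min ≈ 0.1470+2.0008+2.7093+0.2450  ⇒  S_min = 30613/6000 m

S_min = 30613/6000 m = 5.1022 m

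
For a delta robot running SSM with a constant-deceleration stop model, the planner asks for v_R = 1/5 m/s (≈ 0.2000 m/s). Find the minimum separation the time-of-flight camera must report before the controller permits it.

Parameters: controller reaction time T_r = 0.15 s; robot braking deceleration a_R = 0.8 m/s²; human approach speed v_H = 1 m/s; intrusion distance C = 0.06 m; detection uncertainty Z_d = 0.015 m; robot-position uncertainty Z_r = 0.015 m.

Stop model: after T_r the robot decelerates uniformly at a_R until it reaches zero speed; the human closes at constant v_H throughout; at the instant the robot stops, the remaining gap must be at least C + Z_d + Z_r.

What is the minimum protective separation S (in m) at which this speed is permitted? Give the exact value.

T_s = v_R/a_R = (1/5)/(4/5) = 0.2500 s
robot in T_r: 0.2000·0.1500 = 0.0300 m
braking distance = 0.2000²/(2·0.8000) = 0.0250 m
person approaches 1.0000·(0.1500+0.2500) = 0.4000 m
C+Z_d+Z_r = 0.0600+0.0150+0.0150 = 0.0900 m
S_min ≈ 0.0300+0.0250+0.4000+0.0900  ⇒  S_min = 109/200 m

S_min = 109/200 m = 0.5450 m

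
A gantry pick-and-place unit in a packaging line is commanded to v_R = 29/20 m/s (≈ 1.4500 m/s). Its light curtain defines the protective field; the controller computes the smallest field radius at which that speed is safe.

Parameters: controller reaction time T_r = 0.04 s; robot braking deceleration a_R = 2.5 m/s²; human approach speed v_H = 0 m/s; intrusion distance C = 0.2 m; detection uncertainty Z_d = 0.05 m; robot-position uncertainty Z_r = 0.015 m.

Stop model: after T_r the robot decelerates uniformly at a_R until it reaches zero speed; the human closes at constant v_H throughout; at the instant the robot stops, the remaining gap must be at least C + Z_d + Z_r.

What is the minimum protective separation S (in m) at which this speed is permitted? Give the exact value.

stop time T_s = (29/20)/(5/2) = 0.5800 s
robot covers v_R·T_r = 1.4500·0.0400 = 0.0580 m before braking
robot covers 1.4500·0.5800 − ½·2.5000·0.5800² = 0.4205 m while stopping
human closes 0.0000·0.6200 = 0.0000 m
margins: 0.2000+0.0500+0.0150 = 0.2650 m
S_min ≈ 0.0580+0.4205+0.0000+0.2650  ⇒  S_min = 1487/2000 m

S_min = 1487/2000 m = 0.7435 m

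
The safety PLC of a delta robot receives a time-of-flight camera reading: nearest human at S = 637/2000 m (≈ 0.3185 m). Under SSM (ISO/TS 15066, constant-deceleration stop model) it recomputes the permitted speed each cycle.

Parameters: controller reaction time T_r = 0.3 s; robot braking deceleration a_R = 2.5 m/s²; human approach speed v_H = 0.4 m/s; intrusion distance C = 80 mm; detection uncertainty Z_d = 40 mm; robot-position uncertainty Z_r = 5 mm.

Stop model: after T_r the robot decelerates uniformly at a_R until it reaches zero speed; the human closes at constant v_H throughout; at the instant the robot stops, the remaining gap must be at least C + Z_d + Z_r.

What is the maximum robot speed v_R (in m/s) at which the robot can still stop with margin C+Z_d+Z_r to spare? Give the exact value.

quadratic (1/5)·v² + (23/50)·v + (-147/2000) = 0
  disc = (23/50)² − 4·(1/5)·(-147/2000) = 169/625 ; √disc = 13/25
  v_R = (−(23/50) + 13/25) / (2·(1/5)) = 3/20 m/s
check:
stop time T_s = (3/20)/(5/2) = 0.0600 s
robot in T_r: 0.1500·0.3000 = 0.0450 m
robot covers 0.1500·0.0600 − ½·2.5000·0.0600² = 0.0045 m while stopping
human over T_r+T_s: 0.4000·(0.3000+0.0600) = 0.1440 m
C+Z_d+Z_r = 0.0800+0.0400+0.0050 = 0.1250 m
sum ≈ 0.0450+0.0045+0.1440+0.1250 ≈ 0.3185 m = S ✓

v_R_max = 3/20 m/s = 0.1500 m/s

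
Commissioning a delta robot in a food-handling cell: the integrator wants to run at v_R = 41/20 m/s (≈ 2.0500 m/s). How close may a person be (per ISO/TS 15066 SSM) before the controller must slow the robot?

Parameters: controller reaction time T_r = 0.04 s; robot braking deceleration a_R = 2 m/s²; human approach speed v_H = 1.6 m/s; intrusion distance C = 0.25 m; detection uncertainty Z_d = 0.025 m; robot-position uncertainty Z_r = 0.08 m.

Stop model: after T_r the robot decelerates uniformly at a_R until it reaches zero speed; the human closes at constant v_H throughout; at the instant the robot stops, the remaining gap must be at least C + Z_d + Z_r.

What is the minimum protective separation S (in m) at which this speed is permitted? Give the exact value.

S_min = 25533/8000 m = 3.1916 m

braking lasts T_s = (41/20)/2 = 1.0250 s
robot covers v_R·T_r = 2.0500·0.0400 = 0.0820 m before braking
robot under decel: 2.0500²/(2·2.0000) = 1.0506 m
human over T_r+T_s: 1.6000·(0.0400+1.0250) = 1.7040 m
margins: 0.2500+0.0250+0.0800 = 0.3550 m
S_min ≈ 0.0820+1.0506+1.7040+0.3550  ⇒  S_min = 25533/8000 m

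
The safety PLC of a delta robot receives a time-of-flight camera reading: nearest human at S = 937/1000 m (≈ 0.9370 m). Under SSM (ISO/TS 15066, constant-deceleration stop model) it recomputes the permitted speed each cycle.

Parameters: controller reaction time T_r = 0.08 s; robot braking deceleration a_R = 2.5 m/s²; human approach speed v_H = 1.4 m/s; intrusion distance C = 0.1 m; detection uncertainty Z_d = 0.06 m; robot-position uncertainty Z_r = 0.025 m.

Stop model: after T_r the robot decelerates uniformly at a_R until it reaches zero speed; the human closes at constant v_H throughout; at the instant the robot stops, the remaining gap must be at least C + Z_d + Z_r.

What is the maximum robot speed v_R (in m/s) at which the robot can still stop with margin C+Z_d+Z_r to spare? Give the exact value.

v_R_max = 4/5 m/s = 0.8000 m/s

quadratic (1/5)·v² + (16/25)·v + (-16/25) = 0
  disc = (16/25)² − 4·(1/5)·(-16/25) = 576/625 ; √disc = 24/25
  v_R = (−(16/25) + 24/25) / (2·(1/5)) = 4/5 m/s
check:
T_s = v_R/a_R = (4/5)/(5/2) = 0.3200 s
reaction-phase robot travel = 0.8000·0.0800 = 0.0640 m
robot covers 0.8000·0.3200 − ½·2.5000·0.3200² = 0.1280 m while stopping
person approaches 1.4000·(0.0800+0.3200) = 0.5600 m
C+Z_d+Z_r = 0.1000+0.0600+0.0250 = 0.1850 m
sum ≈ 0.0640+0.1280+0.5600+0.1850 ≈ 0.9370 m = S ✓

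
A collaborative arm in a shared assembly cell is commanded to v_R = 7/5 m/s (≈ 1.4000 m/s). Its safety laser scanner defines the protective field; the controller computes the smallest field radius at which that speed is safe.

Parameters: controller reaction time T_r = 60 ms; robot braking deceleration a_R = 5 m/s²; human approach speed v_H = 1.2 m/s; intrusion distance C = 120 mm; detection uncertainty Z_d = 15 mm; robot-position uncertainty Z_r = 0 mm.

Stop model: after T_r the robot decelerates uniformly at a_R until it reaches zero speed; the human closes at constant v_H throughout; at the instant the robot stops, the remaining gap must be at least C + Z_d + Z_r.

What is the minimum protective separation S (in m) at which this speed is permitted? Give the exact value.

S_min = 823/1000 m = 0.8230 m

stop time T_s = (7/5)/5 = 0.2800 s
robot covers v_R·T_r = 1.4000·0.0600 = 0.0840 m before braking
braking distance = 1.4000²/(2·5.0000) = 0.1960 m
human closes 1.2000·0.3400 = 0.4080 m
C+Z_d+Z_r = 0.1200+0.0150+0.0000 = 0.1350 m
S_min ≈ 0.0840+0.1960+0.4080+0.1350  ⇒  S_min = 823/1000 m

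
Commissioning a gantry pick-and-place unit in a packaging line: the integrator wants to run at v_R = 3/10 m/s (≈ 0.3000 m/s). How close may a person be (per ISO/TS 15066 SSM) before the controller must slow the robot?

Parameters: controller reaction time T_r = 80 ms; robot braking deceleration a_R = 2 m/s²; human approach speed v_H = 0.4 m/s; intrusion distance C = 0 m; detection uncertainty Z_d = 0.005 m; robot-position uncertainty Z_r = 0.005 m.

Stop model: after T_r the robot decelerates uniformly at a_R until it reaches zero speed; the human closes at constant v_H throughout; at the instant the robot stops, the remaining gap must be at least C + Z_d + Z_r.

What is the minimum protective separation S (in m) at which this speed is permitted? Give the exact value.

S_min = 297/2000 m = 0.1485 m

T_s = v_R/a_R = (3/10)/2 = 0.1500 s
reaction-phase robot travel = 0.3000·0.0800 = 0.0240 m
robot under decel: 0.3000²/(2·2.0000) = 0.0225 m
human over T_r+T_s: 0.4000·(0.0800+0.1500) = 0.0920 m
residual clearance needed = 0.0000+0.0050+0.0050 = 0.0100 m
S_min ≈ 0.0240+0.0225+0.0920+0.0100  ⇒  S_min = 297/2000 m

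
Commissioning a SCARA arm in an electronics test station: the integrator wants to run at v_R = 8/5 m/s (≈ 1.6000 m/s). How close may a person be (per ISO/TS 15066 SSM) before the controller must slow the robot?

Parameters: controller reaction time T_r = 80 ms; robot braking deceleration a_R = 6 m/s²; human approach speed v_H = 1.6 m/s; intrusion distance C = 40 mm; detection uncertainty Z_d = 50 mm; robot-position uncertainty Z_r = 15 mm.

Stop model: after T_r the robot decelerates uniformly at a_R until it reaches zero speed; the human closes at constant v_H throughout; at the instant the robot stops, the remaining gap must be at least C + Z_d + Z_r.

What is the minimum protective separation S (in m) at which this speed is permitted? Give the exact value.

stop time T_s = (8/5)/6 = 0.2667 s
reaction-phase robot travel = 1.6000·0.0800 = 0.1280 m
robot covers 1.6000·0.2667 − ½·6.0000·0.2667² = 0.2133 m while stopping
human closes 1.6000·0.3467 = 0.5547 m
margins: 0.0400+0.0500+0.0150 = 0.1050 m
S_min ≈ 0.1280+0.2133+0.5547+0.1050  ⇒  S_min = 1001/1000 m

S_min = 1001/1000 m = 1.0010 m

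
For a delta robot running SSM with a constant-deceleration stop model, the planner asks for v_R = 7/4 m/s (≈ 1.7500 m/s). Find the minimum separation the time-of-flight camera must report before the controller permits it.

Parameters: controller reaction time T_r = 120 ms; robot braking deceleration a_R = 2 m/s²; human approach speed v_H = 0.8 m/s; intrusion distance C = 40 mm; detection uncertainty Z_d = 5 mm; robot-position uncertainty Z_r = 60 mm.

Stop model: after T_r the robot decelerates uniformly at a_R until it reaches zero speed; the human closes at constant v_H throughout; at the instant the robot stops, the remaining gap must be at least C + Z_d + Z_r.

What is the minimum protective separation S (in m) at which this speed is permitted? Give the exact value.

stop time T_s = (7/4)/2 = 0.8750 s
reaction-phase robot travel = 1.7500·0.1200 = 0.2100 m
braking distance = 1.7500²/(2·2.0000) = 0.7656 m
human over T_r+T_s: 0.8000·(0.1200+0.8750) = 0.7960 m
C+Z_d+Z_r = 0.0400+0.0050+0.0600 = 0.1050 m
S_min ≈ 0.2100+0.7656+0.7960+0.1050  ⇒  S_min = 15013/8000 m

S_min = 15013/8000 m = 1.8766 m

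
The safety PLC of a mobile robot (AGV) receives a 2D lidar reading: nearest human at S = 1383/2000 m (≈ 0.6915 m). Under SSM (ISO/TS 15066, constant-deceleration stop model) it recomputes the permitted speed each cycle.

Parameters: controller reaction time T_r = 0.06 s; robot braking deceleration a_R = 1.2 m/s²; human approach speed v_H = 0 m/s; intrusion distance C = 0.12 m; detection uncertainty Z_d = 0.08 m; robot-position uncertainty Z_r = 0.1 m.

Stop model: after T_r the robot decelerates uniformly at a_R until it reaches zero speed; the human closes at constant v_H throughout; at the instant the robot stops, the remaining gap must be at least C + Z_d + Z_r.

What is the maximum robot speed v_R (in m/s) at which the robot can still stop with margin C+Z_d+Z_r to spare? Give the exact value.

collect terms ⇒ (5/12)·v_R² + (3/50)·v_R + (-783/2000) = 0
  disc = (3/50)² − 4·(5/12)·(-783/2000) = 6561/10000 ; √disc = 81/100
  v_R = (−(3/50) + 81/100) / (2·(5/12)) = 9/10 m/s
check:
T_s = v_R/a_R = (9/10)/(6/5) = 0.7500 s
robot in T_r: 0.9000·0.0600 = 0.0540 m
braking distance = 0.9000²/(2·1.2000) = 0.3375 m
human over T_r+T_s: 0.0000·(0.0600+0.7500) = 0.0000 m
margins: 0.1200+0.0800+0.1000 = 0.3000 m
sum ≈ 0.0540+0.3375+0.0000+0.3000 ≈ 0.6915 m = S ✓

v_R_max = 9/10 m/s = 0.9000 m/s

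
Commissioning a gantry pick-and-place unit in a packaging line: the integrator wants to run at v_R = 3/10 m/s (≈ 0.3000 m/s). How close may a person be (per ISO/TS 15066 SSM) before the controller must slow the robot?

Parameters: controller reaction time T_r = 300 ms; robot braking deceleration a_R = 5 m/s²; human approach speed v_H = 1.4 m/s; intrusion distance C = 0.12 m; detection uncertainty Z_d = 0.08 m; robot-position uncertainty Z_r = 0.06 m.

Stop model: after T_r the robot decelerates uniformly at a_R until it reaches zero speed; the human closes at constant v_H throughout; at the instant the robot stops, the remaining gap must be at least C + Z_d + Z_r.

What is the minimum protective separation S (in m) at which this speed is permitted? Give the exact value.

braking lasts T_s = (3/10)/5 = 0.0600 s
reaction-phase robot travel = 0.3000·0.3000 = 0.0900 m
robot under decel: 0.3000²/(2·5.0000) = 0.0090 m
human over T_r+T_s: 1.4000·(0.3000+0.0600) = 0.5040 m
residual clearance needed = 0.1200+0.0800+0.0600 = 0.2600 m
S_min ≈ 0.0900+0.0090+0.5040+0.2600  ⇒  S_min = 863/1000 m

S_min = 863/1000 m = 0.8630 m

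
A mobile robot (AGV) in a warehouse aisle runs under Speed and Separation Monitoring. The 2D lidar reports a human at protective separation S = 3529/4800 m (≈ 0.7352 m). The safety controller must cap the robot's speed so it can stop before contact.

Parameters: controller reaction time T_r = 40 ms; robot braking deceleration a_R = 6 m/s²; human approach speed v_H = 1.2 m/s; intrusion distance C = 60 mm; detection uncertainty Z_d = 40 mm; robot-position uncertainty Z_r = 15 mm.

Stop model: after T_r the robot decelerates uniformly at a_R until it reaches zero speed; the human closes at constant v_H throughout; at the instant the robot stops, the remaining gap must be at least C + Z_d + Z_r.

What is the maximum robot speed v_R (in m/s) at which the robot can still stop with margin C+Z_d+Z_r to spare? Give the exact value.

v_R_max = 31/20 m/s = 1.5500 m/s

at the boundary: (1/12)·v² + (6/25)·v + (-13733/24000) = 0
  disc = (6/25)² − 4·(1/12)·(-13733/24000) = 89401/360000 ; √disc = 299/600
  v_R = (−(6/25) + 299/600) / (2·(1/12)) = 31/20 m/s
check:
braking lasts T_s = (31/20)/6 = 0.2583 s
reaction-phase robot travel = 1.5500·0.0400 = 0.0620 m
robot covers 1.5500·0.2583 − ½·6.0000·0.2583² = 0.2002 m while stopping
person approaches 1.2000·(0.0400+0.2583) = 0.3580 m
C+Z_d+Z_r = 0.0600+0.0400+0.0150 = 0.1150 m
sum ≈ 0.0620+0.2002+0.3580+0.1150 ≈ 0.7352 m = S ✓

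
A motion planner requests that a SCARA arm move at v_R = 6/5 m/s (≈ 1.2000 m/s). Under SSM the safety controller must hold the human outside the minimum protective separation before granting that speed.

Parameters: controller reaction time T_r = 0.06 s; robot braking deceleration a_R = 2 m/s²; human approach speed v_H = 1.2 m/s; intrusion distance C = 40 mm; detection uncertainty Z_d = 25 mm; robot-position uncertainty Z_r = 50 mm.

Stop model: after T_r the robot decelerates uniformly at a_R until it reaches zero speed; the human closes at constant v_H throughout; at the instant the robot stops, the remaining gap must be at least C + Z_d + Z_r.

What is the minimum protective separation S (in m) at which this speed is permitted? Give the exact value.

S_min = 1339/1000 m = 1.3390 m

braking lasts T_s = (6/5)/2 = 0.6000 s
reaction-phase robot travel = 1.2000·0.0600 = 0.0720 m
robot covers 1.2000·0.6000 − ½·2.0000·0.6000² = 0.3600 m while stopping
human over T_r+T_s: 1.2000·(0.0600+0.6000) = 0.7920 m
residual clearance needed = 0.0400+0.0250+0.0500 = 0.1150 m
S_min ≈ 0.0720+0.3600+0.7920+0.1150  ⇒  S_min = 1339/1000 m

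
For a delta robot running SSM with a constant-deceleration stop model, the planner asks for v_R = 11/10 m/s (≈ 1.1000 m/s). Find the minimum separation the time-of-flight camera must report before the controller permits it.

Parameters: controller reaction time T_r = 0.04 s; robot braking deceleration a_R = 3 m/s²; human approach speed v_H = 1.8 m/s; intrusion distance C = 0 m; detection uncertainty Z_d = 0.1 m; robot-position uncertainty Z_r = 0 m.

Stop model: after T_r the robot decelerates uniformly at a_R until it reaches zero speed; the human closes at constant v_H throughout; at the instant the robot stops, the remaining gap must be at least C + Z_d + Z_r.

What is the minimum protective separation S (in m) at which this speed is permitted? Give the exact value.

S_min = 3233/3000 m = 1.0777 m

stop time T_s = (11/10)/3 = 0.3667 s
robot covers v_R·T_r = 1.1000·0.0400 = 0.0440 m before braking
robot covers 1.1000·0.3667 − ½·3.0000·0.3667² = 0.2017 m while stopping
human over T_r+T_s: 1.8000·(0.0400+0.3667) = 0.7320 m
C+Z_d+Z_r = 0.0000+0.1000+0.0000 = 0.1000 m
S_min ≈ 0.0440+0.2017+0.7320+0.1000  ⇒  S_min = 3233/3000 m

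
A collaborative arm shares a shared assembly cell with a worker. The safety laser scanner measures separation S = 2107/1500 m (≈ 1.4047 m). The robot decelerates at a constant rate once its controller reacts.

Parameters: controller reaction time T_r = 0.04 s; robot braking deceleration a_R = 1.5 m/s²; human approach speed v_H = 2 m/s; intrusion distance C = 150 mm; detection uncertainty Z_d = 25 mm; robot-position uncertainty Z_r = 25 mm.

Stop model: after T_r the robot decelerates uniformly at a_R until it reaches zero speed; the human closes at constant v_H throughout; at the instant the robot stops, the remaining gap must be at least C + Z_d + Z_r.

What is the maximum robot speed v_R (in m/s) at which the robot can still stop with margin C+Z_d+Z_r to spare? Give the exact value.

v_R_max = 7/10 m/s = 0.7000 m/s

collect terms ⇒ (1/3)·v_R² + (103/75)·v_R + (-1687/1500) = 0
  disc = (103/75)² − 4·(1/3)·(-1687/1500) = 2116/625 ; √disc = 46/25
  v_R = (−(103/75) + 46/25) / (2·(1/3)) = 7/10 m/s
check:
braking lasts T_s = (7/10)/(3/2) = 0.4667 s
robot in T_r: 0.7000·0.0400 = 0.0280 m
robot covers 0.7000·0.4667 − ½·1.5000·0.4667² = 0.1633 m while stopping
human over T_r+T_s: 2.0000·(0.0400+0.4667) = 1.0133 m
C+Z_d+Z_r = 0.1500+0.0250+0.0250 = 0.2000 m
sum ≈ 0.0280+0.1633+1.0133+0.2000 ≈ 1.4047 m = S ✓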